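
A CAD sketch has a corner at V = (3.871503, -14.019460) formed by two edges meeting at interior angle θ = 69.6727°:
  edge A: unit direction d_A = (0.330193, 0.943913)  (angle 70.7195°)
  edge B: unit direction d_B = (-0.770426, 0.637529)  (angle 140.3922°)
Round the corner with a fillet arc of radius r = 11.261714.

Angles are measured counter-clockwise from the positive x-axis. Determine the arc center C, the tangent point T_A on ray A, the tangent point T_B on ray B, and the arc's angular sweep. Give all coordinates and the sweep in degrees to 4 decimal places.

center=(-1.4155,4.9731) T_A=(9.2145,1.2545) T_B=(-8.5952,-3.7032) sweep=110.3273

bisector direction at 105.5559° = (-0.268178,0.963370)
center distance |VC| = r/sin(θ/2) = 11.261714/sin(34.8364°) = 19.714698
C = V + |VC|·bis = (-1.4155,4.9731)
T_A = V + ((C−V)·d_A)·d_A = V + 16.1816·d_A = (9.2145,1.2545)
T_B = V + ((C−V)·d_B)·d_B = V + 16.1816·d_B = (-8.5952,-3.7032)
sweep = 180° − θ = 110.3273°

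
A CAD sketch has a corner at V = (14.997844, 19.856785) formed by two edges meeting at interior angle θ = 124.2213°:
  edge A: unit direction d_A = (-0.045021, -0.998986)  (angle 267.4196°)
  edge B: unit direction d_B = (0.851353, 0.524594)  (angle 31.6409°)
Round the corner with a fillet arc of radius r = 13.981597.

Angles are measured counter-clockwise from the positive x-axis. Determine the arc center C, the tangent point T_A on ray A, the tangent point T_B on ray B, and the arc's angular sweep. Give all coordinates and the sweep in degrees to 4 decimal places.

center=(28.6321,11.8353) T_A=(14.6647,12.4647) T_B=(21.2975,23.7385) sweep=55.7787

bisector direction at 329.5303° = (0.861897,-0.507083)
center distance |VC| = r/sin(θ/2) = 13.981597/sin(62.1106°) = 15.818924
C = V + |VC|·bis = (28.6321,11.8353)
T_A = V + ((C−V)·d_A)·d_A = V + 7.3995·d_A = (14.6647,12.4647)
T_B = V + ((C−V)·d_B)·d_B = V + 7.3995·d_B = (21.2975,23.7385)
sweep = 180° − θ = 55.7787°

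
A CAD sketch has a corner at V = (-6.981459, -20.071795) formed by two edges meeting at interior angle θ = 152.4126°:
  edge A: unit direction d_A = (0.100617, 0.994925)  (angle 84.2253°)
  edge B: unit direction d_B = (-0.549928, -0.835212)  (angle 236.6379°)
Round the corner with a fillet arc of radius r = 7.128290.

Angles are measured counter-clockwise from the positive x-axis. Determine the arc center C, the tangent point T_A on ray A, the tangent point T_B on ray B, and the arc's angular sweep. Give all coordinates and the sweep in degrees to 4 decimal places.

center=(-13.8975,-17.6134) T_A=(-6.8054,-18.3306) T_B=(-7.9439,-21.5335) sweep=27.5874

bisector direction at 160.4316° = (-0.942242,0.334932)
center distance |VC| = r/sin(θ/2) = 7.128290/sin(76.2063°) = 7.339971
C = V + |VC|·bis = (-13.8975,-17.6134)
T_A = V + ((C−V)·d_A)·d_A = V + 1.7500·d_A = (-6.8054,-18.3306)
T_B = V + ((C−V)·d_B)·d_B = V + 1.7500·d_B = (-7.9439,-21.5335)
sweep = 180° − θ = 27.5874°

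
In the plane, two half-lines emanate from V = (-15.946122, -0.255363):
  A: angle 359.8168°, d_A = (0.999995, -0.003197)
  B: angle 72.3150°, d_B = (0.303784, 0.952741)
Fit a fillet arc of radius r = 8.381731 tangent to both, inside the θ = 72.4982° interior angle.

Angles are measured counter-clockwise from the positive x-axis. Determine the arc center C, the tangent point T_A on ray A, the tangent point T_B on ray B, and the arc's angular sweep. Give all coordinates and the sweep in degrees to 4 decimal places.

center=(-4.4878,8.0898) T_A=(-4.5146,-0.2919) T_B=(-12.4734,10.6360) sweep=107.5018

bisector direction at 36.0659° = (0.808340,0.588715)
center distance |VC| = r/sin(θ/2) = 8.381731/sin(36.2491°) = 14.175163
C = V + |VC|·bis = (-4.4878,8.0898)
T_A = V + ((C−V)·d_A)·d_A = V + 11.4316·d_A = (-4.5146,-0.2919)
T_B = V + ((C−V)·d_B)·d_B = V + 11.4316·d_B = (-12.4734,10.6360)
sweep = 180° − θ = 107.5018°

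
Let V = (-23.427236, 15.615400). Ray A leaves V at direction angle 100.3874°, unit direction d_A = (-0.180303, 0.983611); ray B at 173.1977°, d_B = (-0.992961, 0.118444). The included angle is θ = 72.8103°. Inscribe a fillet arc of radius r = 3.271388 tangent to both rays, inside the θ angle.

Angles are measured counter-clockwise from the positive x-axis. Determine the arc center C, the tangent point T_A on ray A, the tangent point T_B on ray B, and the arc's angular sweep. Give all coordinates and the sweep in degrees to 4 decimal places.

bisector direction at 136.7926° = (-0.728880,0.684642)
center distance |VC| = r/sin(θ/2) = 3.271388/sin(36.4051°) = 5.512108
C = V + |VC|·bis = (-27.4449,19.3892)
T_A = V + ((C−V)·d_A)·d_A = V + 4.4364·d_A = (-24.2271,19.9791)
T_B = V + ((C−V)·d_B)·d_B = V + 4.4364·d_B = (-27.8324,16.1409)
sweep = 180° − θ = 107.1897°

center=(-27.4449,19.3892) T_A=(-24.2271,19.9791) T_B=(-27.8324,16.1409) sweep=107.1897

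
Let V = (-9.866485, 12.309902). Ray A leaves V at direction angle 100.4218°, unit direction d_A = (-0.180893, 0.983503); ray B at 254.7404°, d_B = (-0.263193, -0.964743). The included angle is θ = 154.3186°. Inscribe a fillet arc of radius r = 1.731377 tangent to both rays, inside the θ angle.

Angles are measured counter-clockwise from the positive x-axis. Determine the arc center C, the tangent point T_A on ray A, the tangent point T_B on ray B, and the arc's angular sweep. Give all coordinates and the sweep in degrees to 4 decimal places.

bisector direction at 177.5811° = (-0.999109,0.042205)
center distance |VC| = r/sin(θ/2) = 1.731377/sin(77.1593°) = 1.775786
C = V + |VC|·bis = (-11.6407,12.3848)
T_A = V + ((C−V)·d_A)·d_A = V + 0.3947·d_A = (-9.9379,12.6980)
T_B = V + ((C−V)·d_B)·d_B = V + 0.3947·d_B = (-9.9704,11.9292)
sweep = 180° − θ = 25.6814°

center=(-11.6407,12.3848) T_A=(-9.9379,12.6980) T_B=(-9.9704,11.9292) sweep=25.6814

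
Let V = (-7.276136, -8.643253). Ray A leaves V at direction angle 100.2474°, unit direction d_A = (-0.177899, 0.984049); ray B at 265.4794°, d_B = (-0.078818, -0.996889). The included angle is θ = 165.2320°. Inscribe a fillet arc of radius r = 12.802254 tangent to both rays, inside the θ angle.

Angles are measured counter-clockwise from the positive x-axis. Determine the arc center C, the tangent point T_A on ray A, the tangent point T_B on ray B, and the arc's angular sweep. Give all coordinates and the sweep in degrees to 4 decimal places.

center=(-20.1693,-9.2881) T_A=(-7.5713,-7.0106) T_B=(-7.4069,-10.2972) sweep=14.7680

bisector direction at 182.8634° = (-0.998751,-0.049955)
center distance |VC| = r/sin(θ/2) = 12.802254/sin(82.6160°) = 12.909310
C = V + |VC|·bis = (-20.1693,-9.2881)
T_A = V + ((C−V)·d_A)·d_A = V + 1.6591·d_A = (-7.5713,-7.0106)
T_B = V + ((C−V)·d_B)·d_B = V + 1.6591·d_B = (-7.4069,-10.2972)
sweep = 180° − θ = 14.7680°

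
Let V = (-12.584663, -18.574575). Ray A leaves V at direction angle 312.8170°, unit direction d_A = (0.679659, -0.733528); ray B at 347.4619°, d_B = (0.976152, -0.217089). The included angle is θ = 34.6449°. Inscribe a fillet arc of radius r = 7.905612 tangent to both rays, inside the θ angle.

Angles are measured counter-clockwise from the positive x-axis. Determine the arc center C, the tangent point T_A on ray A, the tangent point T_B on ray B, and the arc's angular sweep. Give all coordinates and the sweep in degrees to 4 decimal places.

bisector direction at 330.1395° = (0.867240,-0.497891)
center distance |VC| = r/sin(θ/2) = 7.905612/sin(17.3224°) = 26.551267
C = V + |VC|·bis = (10.4417,-31.7942)
T_A = V + ((C−V)·d_A)·d_A = V + 25.3470·d_A = (4.6427,-37.1673)
T_B = V + ((C−V)·d_B)·d_B = V + 25.3470·d_B = (12.1579,-24.0771)
sweep = 180° − θ = 145.3551°

center=(10.4417,-31.7942) T_A=(4.6427,-37.1673) T_B=(12.1579,-24.0771) sweep=145.3551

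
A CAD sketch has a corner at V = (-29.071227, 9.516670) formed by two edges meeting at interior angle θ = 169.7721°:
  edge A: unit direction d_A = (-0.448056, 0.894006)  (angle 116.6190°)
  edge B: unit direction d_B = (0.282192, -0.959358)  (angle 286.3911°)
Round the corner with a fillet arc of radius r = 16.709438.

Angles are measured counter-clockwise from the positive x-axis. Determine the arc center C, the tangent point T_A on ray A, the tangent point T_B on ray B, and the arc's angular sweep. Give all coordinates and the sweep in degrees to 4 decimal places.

center=(-44.6796,3.3668) T_A=(-29.7412,10.8535) T_B=(-28.6492,8.0821) sweep=10.2279

bisector direction at 201.5051° = (-0.930385,-0.366583)
center distance |VC| = r/sin(θ/2) = 16.709438/sin(84.8860°) = 16.776218
C = V + |VC|·bis = (-44.6796,3.3668)
T_A = V + ((C−V)·d_A)·d_A = V + 1.4954·d_A = (-29.7412,10.8535)
T_B = V + ((C−V)·d_B)·d_B = V + 1.4954·d_B = (-28.6492,8.0821)
sweep = 180° − θ = 10.2279°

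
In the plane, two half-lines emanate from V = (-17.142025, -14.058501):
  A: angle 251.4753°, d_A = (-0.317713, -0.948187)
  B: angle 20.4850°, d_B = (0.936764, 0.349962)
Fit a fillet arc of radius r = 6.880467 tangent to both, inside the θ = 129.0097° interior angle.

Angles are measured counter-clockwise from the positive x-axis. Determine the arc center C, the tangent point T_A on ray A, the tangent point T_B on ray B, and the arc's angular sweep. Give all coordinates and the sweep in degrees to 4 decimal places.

center=(-11.6605,-19.3556) T_A=(-18.1845,-17.1696) T_B=(-14.0684,-12.9102) sweep=50.9903

bisector direction at 315.9802° = (0.719099,-0.694908)
center distance |VC| = r/sin(θ/2) = 6.880467/sin(64.5049°) = 7.622758
C = V + |VC|·bis = (-11.6605,-19.3556)
T_A = V + ((C−V)·d_A)·d_A = V + 3.2811·d_A = (-18.1845,-17.1696)
T_B = V + ((C−V)·d_B)·d_B = V + 3.2811·d_B = (-14.0684,-12.9102)
sweep = 180° − θ = 50.9903°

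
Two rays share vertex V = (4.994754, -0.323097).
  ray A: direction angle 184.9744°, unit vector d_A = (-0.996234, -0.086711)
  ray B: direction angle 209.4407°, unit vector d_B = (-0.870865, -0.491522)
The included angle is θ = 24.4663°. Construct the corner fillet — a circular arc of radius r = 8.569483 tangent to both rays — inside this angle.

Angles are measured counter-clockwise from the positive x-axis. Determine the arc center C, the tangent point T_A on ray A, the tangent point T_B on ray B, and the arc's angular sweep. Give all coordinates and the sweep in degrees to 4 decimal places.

center=(-33.6380,-12.2875) T_A=(-34.3811,-3.7503) T_B=(-29.4259,-19.7504) sweep=155.5337

bisector direction at 197.2075° = (-0.955239,-0.295834)
center distance |VC| = r/sin(θ/2) = 8.569483/sin(12.2332°) = 40.443022
C = V + |VC|·bis = (-33.6380,-12.2875)
T_A = V + ((C−V)·d_A)·d_A = V + 39.5247·d_A = (-34.3811,-3.7503)
T_B = V + ((C−V)·d_B)·d_B = V + 39.5247·d_B = (-29.4259,-19.7504)
sweep = 180° − θ = 155.5337°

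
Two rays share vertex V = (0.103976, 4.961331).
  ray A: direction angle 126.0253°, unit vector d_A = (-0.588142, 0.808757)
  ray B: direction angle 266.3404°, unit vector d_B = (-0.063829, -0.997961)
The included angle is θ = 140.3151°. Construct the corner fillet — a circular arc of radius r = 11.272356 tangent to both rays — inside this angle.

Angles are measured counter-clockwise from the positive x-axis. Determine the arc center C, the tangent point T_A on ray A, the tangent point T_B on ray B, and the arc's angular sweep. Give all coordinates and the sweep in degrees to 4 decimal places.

center=(-11.4050,1.6214) T_A=(-2.2884,8.2511) T_B=(-0.1557,0.9019) sweep=39.6849

bisector direction at 196.1829° = (-0.960377,-0.278704)
center distance |VC| = r/sin(θ/2) = 11.272356/sin(70.1576°) = 11.983842
C = V + |VC|·bis = (-11.4050,1.6214)
T_A = V + ((C−V)·d_A)·d_A = V + 4.0677·d_A = (-2.2884,8.2511)
T_B = V + ((C−V)·d_B)·d_B = V + 4.0677·d_B = (-0.1557,0.9019)
sweep = 180° − θ = 39.6849°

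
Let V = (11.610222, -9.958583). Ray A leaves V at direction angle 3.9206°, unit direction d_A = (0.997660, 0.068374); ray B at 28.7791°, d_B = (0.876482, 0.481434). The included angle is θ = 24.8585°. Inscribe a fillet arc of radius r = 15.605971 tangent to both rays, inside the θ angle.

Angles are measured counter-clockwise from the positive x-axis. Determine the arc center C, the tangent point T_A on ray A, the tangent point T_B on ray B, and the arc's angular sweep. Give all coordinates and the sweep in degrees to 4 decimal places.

center=(81.1851,10.4523) T_A=(82.2522,-5.1172) T_B=(73.6719,24.1306) sweep=155.1415

bisector direction at 16.3498° = (0.959561,0.281502)
center distance |VC| = r/sin(θ/2) = 15.605971/sin(12.4292°) = 72.507031
C = V + |VC|·bis = (81.1851,10.4523)
T_A = V + ((C−V)·d_A)·d_A = V + 70.8076·d_A = (82.2522,-5.1172)
T_B = V + ((C−V)·d_B)·d_B = V + 70.8076·d_B = (73.6719,24.1306)
sweep = 180° − θ = 155.1415°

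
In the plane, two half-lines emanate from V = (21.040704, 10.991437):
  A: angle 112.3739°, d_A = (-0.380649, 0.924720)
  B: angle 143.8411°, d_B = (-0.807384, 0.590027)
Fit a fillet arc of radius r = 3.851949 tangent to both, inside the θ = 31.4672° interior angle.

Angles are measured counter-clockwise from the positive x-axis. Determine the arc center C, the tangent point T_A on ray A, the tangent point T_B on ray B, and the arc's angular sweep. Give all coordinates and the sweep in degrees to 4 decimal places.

bisector direction at 128.1075° = (-0.617139,0.786854)
center distance |VC| = r/sin(θ/2) = 3.851949/sin(15.7336°) = 14.205188
C = V + |VC|·bis = (12.2741,22.1688)
T_A = V + ((C−V)·d_A)·d_A = V + 13.6730·d_A = (15.8361,23.6351)
T_B = V + ((C−V)·d_B)·d_B = V + 13.6730·d_B = (10.0014,19.0588)
sweep = 180° − θ = 148.5328°

center=(12.2741,22.1688) T_A=(15.8361,23.6351) T_B=(10.0014,19.0588) sweep=148.5328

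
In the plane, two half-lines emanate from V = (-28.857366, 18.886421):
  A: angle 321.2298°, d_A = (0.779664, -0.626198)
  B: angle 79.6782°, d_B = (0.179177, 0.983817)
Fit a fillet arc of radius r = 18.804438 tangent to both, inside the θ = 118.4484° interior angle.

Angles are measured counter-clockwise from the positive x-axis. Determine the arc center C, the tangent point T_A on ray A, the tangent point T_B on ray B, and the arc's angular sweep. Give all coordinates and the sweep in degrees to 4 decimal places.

center=(-8.3507,26.5348) T_A=(-20.1260,11.8737) T_B=(-26.8508,29.9041) sweep=61.5516

bisector direction at 20.4540° = (0.936953,0.349455)
center distance |VC| = r/sin(θ/2) = 18.804438/sin(59.2242°) = 21.886594
C = V + |VC|·bis = (-8.3507,26.5348)
T_A = V + ((C−V)·d_A)·d_A = V + 11.1989·d_A = (-20.1260,11.8737)
T_B = V + ((C−V)·d_B)·d_B = V + 11.1989·d_B = (-26.8508,29.9041)
sweep = 180° − θ = 61.5516°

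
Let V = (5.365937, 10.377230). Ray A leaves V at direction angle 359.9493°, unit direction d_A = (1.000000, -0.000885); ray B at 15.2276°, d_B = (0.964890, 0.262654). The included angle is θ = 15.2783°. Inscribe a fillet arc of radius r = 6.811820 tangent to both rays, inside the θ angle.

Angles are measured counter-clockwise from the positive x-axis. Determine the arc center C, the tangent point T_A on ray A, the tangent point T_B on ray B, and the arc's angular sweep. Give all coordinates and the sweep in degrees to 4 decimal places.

center=(56.1594,17.1441) T_A=(56.1534,10.3323) T_B=(54.3703,23.7168) sweep=164.7217

bisector direction at 7.5884° = (0.991242,0.132057)
center distance |VC| = r/sin(θ/2) = 6.811820/sin(7.6391°) = 51.242254
C = V + |VC|·bis = (56.1594,17.1441)
T_A = V + ((C−V)·d_A)·d_A = V + 50.7875·d_A = (56.1534,10.3323)
T_B = V + ((C−V)·d_B)·d_B = V + 50.7875·d_B = (54.3703,23.7168)
sweep = 180° − θ = 164.7217°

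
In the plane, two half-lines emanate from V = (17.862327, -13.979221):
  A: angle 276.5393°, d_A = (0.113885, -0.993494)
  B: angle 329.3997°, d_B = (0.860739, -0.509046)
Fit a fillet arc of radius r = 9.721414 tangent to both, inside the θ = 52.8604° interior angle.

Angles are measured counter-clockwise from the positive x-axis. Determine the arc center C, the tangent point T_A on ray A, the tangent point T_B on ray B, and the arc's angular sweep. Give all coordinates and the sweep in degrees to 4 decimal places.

center=(29.7478,-32.3026) T_A=(20.0897,-33.4097) T_B=(34.6965,-23.9350) sweep=127.1396

bisector direction at 302.9695° = (0.544193,-0.838960)
center distance |VC| = r/sin(θ/2) = 9.721414/sin(26.4302°) = 21.840611
C = V + |VC|·bis = (29.7478,-32.3026)
T_A = V + ((C−V)·d_A)·d_A = V + 19.5578·d_A = (20.0897,-33.4097)
T_B = V + ((C−V)·d_B)·d_B = V + 19.5578·d_B = (34.6965,-23.9350)
sweep = 180° − θ = 127.1396°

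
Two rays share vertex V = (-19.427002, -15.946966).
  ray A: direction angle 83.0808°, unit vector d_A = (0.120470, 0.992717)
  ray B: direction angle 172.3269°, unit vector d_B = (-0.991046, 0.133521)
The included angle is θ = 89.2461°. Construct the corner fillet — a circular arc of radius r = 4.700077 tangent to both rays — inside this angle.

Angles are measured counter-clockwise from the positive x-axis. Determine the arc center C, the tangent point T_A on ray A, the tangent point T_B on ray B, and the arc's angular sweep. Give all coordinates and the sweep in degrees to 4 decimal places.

bisector direction at 127.7039° = (-0.611580,0.791182)
center distance |VC| = r/sin(θ/2) = 4.700077/sin(44.6230°) = 6.691078
C = V + |VC|·bis = (-23.5191,-10.6531)
T_A = V + ((C−V)·d_A)·d_A = V + 4.7623·d_A = (-18.8533,-11.2193)
T_B = V + ((C−V)·d_B)·d_B = V + 4.7623·d_B = (-24.1467,-15.3111)
sweep = 180° − θ = 90.7539°

center=(-23.5191,-10.6531) T_A=(-18.8533,-11.2193) T_B=(-24.1467,-15.3111) sweep=90.7539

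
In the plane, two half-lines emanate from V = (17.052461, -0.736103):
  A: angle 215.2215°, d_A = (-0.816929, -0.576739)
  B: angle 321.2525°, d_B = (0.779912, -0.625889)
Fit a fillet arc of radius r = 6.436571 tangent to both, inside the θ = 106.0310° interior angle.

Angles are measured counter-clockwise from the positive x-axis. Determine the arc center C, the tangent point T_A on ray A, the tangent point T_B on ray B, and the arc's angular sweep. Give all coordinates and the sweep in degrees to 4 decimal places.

center=(16.8046,-8.7901) T_A=(13.0923,-3.5319) T_B=(20.8331,-3.7701) sweep=73.9690

bisector direction at 268.2370° = (-0.030765,-0.999527)
center distance |VC| = r/sin(θ/2) = 6.436571/sin(53.0155°) = 8.057818
C = V + |VC|·bis = (16.8046,-8.7901)
T_A = V + ((C−V)·d_A)·d_A = V + 4.8476·d_A = (13.0923,-3.5319)
T_B = V + ((C−V)·d_B)·d_B = V + 4.8476·d_B = (20.8331,-3.7701)
sweep = 180° − θ = 73.9690°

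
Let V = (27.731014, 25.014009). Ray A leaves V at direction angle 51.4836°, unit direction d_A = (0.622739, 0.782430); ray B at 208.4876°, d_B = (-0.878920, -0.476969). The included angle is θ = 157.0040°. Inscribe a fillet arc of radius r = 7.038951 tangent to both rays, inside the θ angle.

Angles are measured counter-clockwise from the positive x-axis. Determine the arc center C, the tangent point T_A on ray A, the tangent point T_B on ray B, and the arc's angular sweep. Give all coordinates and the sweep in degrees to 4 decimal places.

bisector direction at 129.9856° = (-0.642595,0.766206)
center distance |VC| = r/sin(θ/2) = 7.038951/sin(78.5020°) = 7.183104
C = V + |VC|·bis = (23.1152,30.5177)
T_A = V + ((C−V)·d_A)·d_A = V + 1.4318·d_A = (28.6227,26.1343)
T_B = V + ((C−V)·d_B)·d_B = V + 1.4318·d_B = (26.4725,24.3311)
sweep = 180° − θ = 22.9960°

center=(23.1152,30.5177) T_A=(28.6227,26.1343) T_B=(26.4725,24.3311) sweep=22.9960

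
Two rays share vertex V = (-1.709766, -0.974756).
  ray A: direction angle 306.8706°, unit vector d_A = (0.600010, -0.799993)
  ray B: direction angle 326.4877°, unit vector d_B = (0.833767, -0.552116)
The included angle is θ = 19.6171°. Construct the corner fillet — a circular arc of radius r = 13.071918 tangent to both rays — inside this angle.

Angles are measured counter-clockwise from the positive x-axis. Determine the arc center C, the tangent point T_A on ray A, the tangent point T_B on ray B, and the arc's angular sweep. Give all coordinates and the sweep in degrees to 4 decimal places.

bisector direction at 316.6792° = (0.727523,-0.686083)
center distance |VC| = r/sin(θ/2) = 13.071918/sin(9.8086°) = 76.732702
C = V + |VC|·bis = (54.1151,-53.6198)
T_A = V + ((C−V)·d_A)·d_A = V + 75.6111·d_A = (43.6576,-61.4630)
T_B = V + ((C−V)·d_B)·d_B = V + 75.6111·d_B = (61.3323,-42.7208)
sweep = 180° − θ = 160.3829°

center=(54.1151,-53.6198) T_A=(43.6576,-61.4630) T_B=(61.3323,-42.7208) sweep=160.3829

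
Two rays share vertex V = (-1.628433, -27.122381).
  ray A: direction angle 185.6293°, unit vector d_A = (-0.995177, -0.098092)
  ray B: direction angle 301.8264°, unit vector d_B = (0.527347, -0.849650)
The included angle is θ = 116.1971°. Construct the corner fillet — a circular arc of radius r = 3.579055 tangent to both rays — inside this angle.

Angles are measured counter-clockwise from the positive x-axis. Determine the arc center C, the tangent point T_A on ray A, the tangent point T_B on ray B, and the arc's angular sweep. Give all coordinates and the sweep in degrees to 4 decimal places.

bisector direction at 243.7278° = (-0.442635,-0.896702)
center distance |VC| = r/sin(θ/2) = 3.579055/sin(58.0986°) = 4.215819
C = V + |VC|·bis = (-3.4945,-30.9027)
T_A = V + ((C−V)·d_A)·d_A = V + 2.2279·d_A = (-3.8456,-27.3409)
T_B = V + ((C−V)·d_B)·d_B = V + 2.2279·d_B = (-0.4536,-29.0153)
sweep = 180° − θ = 63.8029°

center=(-3.4945,-30.9027) T_A=(-3.8456,-27.3409) T_B=(-0.4536,-29.0153) sweep=63.8029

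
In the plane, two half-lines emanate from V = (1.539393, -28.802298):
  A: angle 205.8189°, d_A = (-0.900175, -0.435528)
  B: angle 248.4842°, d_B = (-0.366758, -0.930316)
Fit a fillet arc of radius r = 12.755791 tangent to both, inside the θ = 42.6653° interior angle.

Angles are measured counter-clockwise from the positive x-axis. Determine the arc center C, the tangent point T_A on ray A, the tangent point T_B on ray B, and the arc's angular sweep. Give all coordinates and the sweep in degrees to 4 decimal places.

bisector direction at 227.1516° = (-0.680062,-0.733155)
center distance |VC| = r/sin(θ/2) = 12.755791/sin(21.3327°) = 35.064373
C = V + |VC|·bis = (-22.3065,-54.5099)
T_A = V + ((C−V)·d_A)·d_A = V + 32.6619·d_A = (-27.8620,-43.0275)
T_B = V + ((C−V)·d_B)·d_B = V + 32.6619·d_B = (-10.4396,-59.1882)
sweep = 180° − θ = 137.3347°

center=(-22.3065,-54.5099) T_A=(-27.8620,-43.0275) T_B=(-10.4396,-59.1882) sweep=137.3347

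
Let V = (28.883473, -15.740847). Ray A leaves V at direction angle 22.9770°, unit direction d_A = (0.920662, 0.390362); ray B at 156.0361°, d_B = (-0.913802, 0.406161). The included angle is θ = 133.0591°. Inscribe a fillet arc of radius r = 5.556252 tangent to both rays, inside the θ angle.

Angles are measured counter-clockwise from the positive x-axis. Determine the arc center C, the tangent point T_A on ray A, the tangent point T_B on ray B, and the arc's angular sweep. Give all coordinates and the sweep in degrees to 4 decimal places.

center=(28.9356,-9.6837) T_A=(31.1046,-14.7991) T_B=(26.6789,-14.7610) sweep=46.9409

bisector direction at 89.5066° = (0.008612,0.999963)
center distance |VC| = r/sin(θ/2) = 5.556252/sin(66.5296°) = 6.057408
C = V + |VC|·bis = (28.9356,-9.6837)
T_A = V + ((C−V)·d_A)·d_A = V + 2.4125·d_A = (31.1046,-14.7991)
T_B = V + ((C−V)·d_B)·d_B = V + 2.4125·d_B = (26.6789,-14.7610)
sweep = 180° − θ = 46.9409°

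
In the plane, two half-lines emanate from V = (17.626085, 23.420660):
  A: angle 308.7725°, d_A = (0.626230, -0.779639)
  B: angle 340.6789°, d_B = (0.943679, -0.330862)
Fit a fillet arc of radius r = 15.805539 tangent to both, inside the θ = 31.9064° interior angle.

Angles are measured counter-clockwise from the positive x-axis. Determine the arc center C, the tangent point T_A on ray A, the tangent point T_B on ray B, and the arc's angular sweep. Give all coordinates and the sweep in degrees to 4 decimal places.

center=(64.5735,-9.7883) T_A=(52.2509,-19.6862) T_B=(69.8029,5.1270) sweep=148.0936

bisector direction at 324.7257° = (0.816397,-0.577491)
center distance |VC| = r/sin(θ/2) = 15.805539/sin(15.9532°) = 57.505617
C = V + |VC|·bis = (64.5735,-9.7883)
T_A = V + ((C−V)·d_A)·d_A = V + 55.2909·d_A = (52.2509,-19.6862)
T_B = V + ((C−V)·d_B)·d_B = V + 55.2909·d_B = (69.8029,5.1270)
sweep = 180° − θ = 148.0936°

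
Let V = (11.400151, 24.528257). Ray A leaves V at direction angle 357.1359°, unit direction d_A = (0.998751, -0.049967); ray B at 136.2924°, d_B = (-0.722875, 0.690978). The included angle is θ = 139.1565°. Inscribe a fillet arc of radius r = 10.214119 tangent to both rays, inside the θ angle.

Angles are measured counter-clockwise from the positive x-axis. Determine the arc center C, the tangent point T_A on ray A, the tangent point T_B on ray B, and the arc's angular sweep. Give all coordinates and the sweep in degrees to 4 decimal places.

bisector direction at 66.7142° = (0.395319,0.918544)
center distance |VC| = r/sin(θ/2) = 10.214119/sin(69.5782°) = 10.899134
C = V + |VC|·bis = (15.7088,34.5396)
T_A = V + ((C−V)·d_A)·d_A = V + 3.8030·d_A = (15.1984,24.3382)
T_B = V + ((C−V)·d_B)·d_B = V + 3.8030·d_B = (8.6510,27.1561)
sweep = 180° − θ = 40.8435°

center=(15.7088,34.5396) T_A=(15.1984,24.3382) T_B=(8.6510,27.1561) sweep=40.8435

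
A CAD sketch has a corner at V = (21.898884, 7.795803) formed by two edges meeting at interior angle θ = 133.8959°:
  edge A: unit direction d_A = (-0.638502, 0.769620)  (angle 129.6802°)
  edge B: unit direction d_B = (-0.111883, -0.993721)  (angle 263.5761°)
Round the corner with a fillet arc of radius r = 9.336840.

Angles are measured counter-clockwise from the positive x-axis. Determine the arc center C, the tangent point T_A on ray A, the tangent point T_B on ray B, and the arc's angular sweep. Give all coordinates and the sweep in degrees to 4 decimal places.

center=(12.1761,4.8921) T_A=(19.3619,10.8537) T_B=(21.4543,3.8475) sweep=46.1041

bisector direction at 196.6282° = (-0.958182,-0.286159)
center distance |VC| = r/sin(θ/2) = 9.336840/sin(66.9480°) = 10.147090
C = V + |VC|·bis = (12.1761,4.8921)
T_A = V + ((C−V)·d_A)·d_A = V + 3.9733·d_A = (19.3619,10.8537)
T_B = V + ((C−V)·d_B)·d_B = V + 3.9733·d_B = (21.4543,3.8475)
sweep = 180° − θ = 46.1041°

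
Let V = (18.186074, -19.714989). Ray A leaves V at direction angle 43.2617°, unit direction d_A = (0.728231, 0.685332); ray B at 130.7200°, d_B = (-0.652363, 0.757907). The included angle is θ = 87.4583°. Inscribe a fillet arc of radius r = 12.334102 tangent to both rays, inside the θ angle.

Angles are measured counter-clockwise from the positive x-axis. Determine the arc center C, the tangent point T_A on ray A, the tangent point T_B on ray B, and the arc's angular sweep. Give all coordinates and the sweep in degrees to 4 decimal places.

bisector direction at 86.9908° = (0.052495,0.998621)
center distance |VC| = r/sin(θ/2) = 12.334102/sin(43.7291°) = 17.843182
C = V + |VC|·bis = (19.1228,-1.8964)
T_A = V + ((C−V)·d_A)·d_A = V + 12.8938·d_A = (27.5757,-10.8785)
T_B = V + ((C−V)·d_B)·d_B = V + 12.8938·d_B = (9.7747,-9.9427)
sweep = 180° − θ = 92.5417°

center=(19.1228,-1.8964) T_A=(27.5757,-10.8785) T_B=(9.7747,-9.9427) sweep=92.5417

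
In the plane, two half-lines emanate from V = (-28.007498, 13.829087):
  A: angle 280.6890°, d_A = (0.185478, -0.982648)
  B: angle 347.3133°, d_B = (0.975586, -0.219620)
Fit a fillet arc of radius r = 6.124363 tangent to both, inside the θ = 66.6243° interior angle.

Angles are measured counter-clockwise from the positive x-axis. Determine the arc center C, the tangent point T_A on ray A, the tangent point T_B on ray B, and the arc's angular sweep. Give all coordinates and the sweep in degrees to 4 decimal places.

center=(-20.2609,5.8076) T_A=(-26.2790,4.6716) T_B=(-18.9159,11.7824) sweep=113.3757

bisector direction at 314.0012° = (0.694673,-0.719326)
center distance |VC| = r/sin(θ/2) = 6.124363/sin(33.3122°) = 11.151425
C = V + |VC|·bis = (-20.2609,5.8076)
T_A = V + ((C−V)·d_A)·d_A = V + 9.3191·d_A = (-26.2790,4.6716)
T_B = V + ((C−V)·d_B)·d_B = V + 9.3191·d_B = (-18.9159,11.7824)
sweep = 180° − θ = 113.3757°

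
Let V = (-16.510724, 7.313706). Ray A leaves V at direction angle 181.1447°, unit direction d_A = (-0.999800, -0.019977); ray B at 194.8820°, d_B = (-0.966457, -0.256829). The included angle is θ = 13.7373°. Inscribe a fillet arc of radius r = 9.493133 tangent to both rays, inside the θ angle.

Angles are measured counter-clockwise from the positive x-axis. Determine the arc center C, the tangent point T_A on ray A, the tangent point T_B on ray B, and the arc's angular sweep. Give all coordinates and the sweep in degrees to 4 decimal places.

bisector direction at 188.0134° = (-0.990236,-0.139404)
center distance |VC| = r/sin(θ/2) = 9.493133/sin(6.8686°) = 79.378254
C = V + |VC|·bis = (-95.1139,-3.7519)
T_A = V + ((C−V)·d_A)·d_A = V + 78.8086·d_A = (-95.3035,5.7393)
T_B = V + ((C−V)·d_B)·d_B = V + 78.8086·d_B = (-92.6758,-12.9266)
sweep = 180° − θ = 166.2627°

center=(-95.1139,-3.7519) T_A=(-95.3035,5.7393) T_B=(-92.6758,-12.9266) sweep=166.2627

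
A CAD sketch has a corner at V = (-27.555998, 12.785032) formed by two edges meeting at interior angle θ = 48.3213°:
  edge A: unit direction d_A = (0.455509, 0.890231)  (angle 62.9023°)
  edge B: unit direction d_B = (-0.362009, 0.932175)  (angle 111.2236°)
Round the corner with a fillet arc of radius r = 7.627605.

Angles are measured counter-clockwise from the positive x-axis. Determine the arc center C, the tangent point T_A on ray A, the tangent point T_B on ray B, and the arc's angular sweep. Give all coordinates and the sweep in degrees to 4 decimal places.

bisector direction at 87.0630° = (0.051239,0.998686)
center distance |VC| = r/sin(θ/2) = 7.627605/sin(24.1607°) = 18.635891
C = V + |VC|·bis = (-26.6011,31.3964)
T_A = V + ((C−V)·d_A)·d_A = V + 17.0034·d_A = (-19.8108,27.9220)
T_B = V + ((C−V)·d_B)·d_B = V + 17.0034·d_B = (-33.7114,28.6352)
sweep = 180° − θ = 131.6787°

center=(-26.6011,31.3964) T_A=(-19.8108,27.9220) T_B=(-33.7114,28.6352) sweep=131.6787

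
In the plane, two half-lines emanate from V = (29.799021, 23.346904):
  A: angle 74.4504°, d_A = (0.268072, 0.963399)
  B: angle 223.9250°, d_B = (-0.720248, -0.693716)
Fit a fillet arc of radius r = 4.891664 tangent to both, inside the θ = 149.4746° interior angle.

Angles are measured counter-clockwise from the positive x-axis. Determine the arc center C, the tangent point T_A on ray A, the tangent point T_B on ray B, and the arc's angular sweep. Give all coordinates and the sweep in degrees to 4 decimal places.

center=(25.4442,25.9442) T_A=(30.1568,24.6328) T_B=(28.8376,22.4209) sweep=30.5254

bisector direction at 149.1877° = (-0.858850,0.512227)
center distance |VC| = r/sin(θ/2) = 4.891664/sin(74.7373°) = 5.070506
C = V + |VC|·bis = (25.4442,25.9442)
T_A = V + ((C−V)·d_A)·d_A = V + 1.3348·d_A = (30.1568,24.6328)
T_B = V + ((C−V)·d_B)·d_B = V + 1.3348·d_B = (28.8376,22.4209)
sweep = 180° − θ = 30.5254°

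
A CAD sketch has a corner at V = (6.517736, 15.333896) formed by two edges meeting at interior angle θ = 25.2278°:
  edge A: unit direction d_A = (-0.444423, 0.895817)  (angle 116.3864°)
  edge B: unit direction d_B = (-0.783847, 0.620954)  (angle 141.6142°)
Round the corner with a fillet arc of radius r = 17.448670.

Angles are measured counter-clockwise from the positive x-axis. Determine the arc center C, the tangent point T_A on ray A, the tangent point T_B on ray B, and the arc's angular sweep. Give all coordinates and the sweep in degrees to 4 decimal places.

center=(-43.7656,77.4280) T_A=(-28.1348,85.1826) T_B=(-54.6004,63.7509) sweep=154.7722

bisector direction at 129.0003° = (-0.629324,0.777143)
center distance |VC| = r/sin(θ/2) = 17.448670/sin(12.6139°) = 79.900497
C = V + |VC|·bis = (-43.7656,77.4280)
T_A = V + ((C−V)·d_A)·d_A = V + 77.9720·d_A = (-28.1348,85.1826)
T_B = V + ((C−V)·d_B)·d_B = V + 77.9720·d_B = (-54.6004,63.7509)
sweep = 180° − θ = 154.7722°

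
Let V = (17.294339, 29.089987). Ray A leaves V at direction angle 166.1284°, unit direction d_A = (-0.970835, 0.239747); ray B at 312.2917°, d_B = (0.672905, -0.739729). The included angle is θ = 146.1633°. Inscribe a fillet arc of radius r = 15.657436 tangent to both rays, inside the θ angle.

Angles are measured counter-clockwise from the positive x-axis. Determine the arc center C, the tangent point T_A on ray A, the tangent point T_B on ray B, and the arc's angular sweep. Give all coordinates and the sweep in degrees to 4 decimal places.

bisector direction at 239.2100° = (-0.511892,-0.859050)
center distance |VC| = r/sin(θ/2) = 15.657436/sin(73.0816°) = 16.365738
C = V + |VC|·bis = (8.9168,15.0310)
T_A = V + ((C−V)·d_A)·d_A = V + 4.7626·d_A = (12.6707,30.2318)
T_B = V + ((C−V)·d_B)·d_B = V + 4.7626·d_B = (20.4991,25.5670)
sweep = 180° − θ = 33.8367°

center=(8.9168,15.0310) T_A=(12.6707,30.2318) T_B=(20.4991,25.5670) sweep=33.8367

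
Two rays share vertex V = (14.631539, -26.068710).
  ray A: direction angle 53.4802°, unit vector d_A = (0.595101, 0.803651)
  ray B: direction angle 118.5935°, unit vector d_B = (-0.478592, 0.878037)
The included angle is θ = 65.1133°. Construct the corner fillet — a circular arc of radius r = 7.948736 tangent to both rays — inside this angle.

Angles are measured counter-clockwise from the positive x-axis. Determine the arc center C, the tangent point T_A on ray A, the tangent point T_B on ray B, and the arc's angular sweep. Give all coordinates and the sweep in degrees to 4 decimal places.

center=(15.6524,-11.3331) T_A=(22.0404,-16.0634) T_B=(8.6731,-15.1373) sweep=114.8867

bisector direction at 86.0369° = (0.069115,0.997609)
center distance |VC| = r/sin(θ/2) = 7.948736/sin(32.5566°) = 14.770944
C = V + |VC|·bis = (15.6524,-11.3331)
T_A = V + ((C−V)·d_A)·d_A = V + 12.4498·d_A = (22.0404,-16.0634)
T_B = V + ((C−V)·d_B)·d_B = V + 12.4498·d_B = (8.6731,-15.1373)
sweep = 180° − θ = 114.8867°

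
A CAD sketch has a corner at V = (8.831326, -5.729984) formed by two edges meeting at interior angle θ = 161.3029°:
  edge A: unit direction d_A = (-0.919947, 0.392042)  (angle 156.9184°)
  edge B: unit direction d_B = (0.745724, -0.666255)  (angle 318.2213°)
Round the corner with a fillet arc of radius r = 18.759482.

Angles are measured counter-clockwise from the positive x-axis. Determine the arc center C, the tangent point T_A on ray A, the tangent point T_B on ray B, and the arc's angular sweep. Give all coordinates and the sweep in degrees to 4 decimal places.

bisector direction at 237.5699° = (-0.536271,-0.844046)
center distance |VC| = r/sin(θ/2) = 18.759482/sin(80.6514°) = 19.011991
C = V + |VC|·bis = (-1.3643,-21.7770)
T_A = V + ((C−V)·d_A)·d_A = V + 3.0883·d_A = (5.9902,-4.5192)
T_B = V + ((C−V)·d_B)·d_B = V + 3.0883·d_B = (11.1344,-7.7876)
sweep = 180° − θ = 18.6971°

center=(-1.3643,-21.7770) T_A=(5.9902,-4.5192) T_B=(11.1344,-7.7876) sweep=18.6971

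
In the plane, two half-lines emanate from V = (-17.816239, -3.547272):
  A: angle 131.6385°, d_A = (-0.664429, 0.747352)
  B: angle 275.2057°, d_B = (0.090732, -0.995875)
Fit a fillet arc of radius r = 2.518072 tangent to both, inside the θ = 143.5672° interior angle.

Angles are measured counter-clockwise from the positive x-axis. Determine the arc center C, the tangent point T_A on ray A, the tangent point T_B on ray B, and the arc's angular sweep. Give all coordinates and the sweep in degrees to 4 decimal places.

center=(-20.2487,-4.6010) T_A=(-18.3669,-2.9279) T_B=(-17.7410,-4.3726) sweep=36.4328

bisector direction at 203.4221° = (-0.917601,-0.397502)
center distance |VC| = r/sin(θ/2) = 2.518072/sin(71.7836°) = 2.650930
C = V + |VC|·bis = (-20.2487,-4.6010)
T_A = V + ((C−V)·d_A)·d_A = V + 0.8287·d_A = (-18.3669,-2.9279)
T_B = V + ((C−V)·d_B)·d_B = V + 0.8287·d_B = (-17.7410,-4.3726)
sweep = 180° − θ = 36.4328°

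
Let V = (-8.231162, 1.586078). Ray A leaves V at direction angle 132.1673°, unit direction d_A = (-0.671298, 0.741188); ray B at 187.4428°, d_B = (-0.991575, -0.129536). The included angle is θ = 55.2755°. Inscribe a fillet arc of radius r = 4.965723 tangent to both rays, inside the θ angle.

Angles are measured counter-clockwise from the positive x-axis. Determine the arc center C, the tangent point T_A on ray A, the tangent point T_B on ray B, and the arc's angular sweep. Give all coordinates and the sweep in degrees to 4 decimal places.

bisector direction at 159.8050° = (-0.938523,0.345215)
center distance |VC| = r/sin(θ/2) = 4.965723/sin(27.6378°) = 10.704762
C = V + |VC|·bis = (-18.2778,5.2815)
T_A = V + ((C−V)·d_A)·d_A = V + 9.4833·d_A = (-14.5973,8.6150)
T_B = V + ((C−V)·d_B)·d_B = V + 9.4833·d_B = (-17.6346,0.3576)
sweep = 180° − θ = 124.7245°

center=(-18.2778,5.2815) T_A=(-14.5973,8.6150) T_B=(-17.6346,0.3576) sweep=124.7245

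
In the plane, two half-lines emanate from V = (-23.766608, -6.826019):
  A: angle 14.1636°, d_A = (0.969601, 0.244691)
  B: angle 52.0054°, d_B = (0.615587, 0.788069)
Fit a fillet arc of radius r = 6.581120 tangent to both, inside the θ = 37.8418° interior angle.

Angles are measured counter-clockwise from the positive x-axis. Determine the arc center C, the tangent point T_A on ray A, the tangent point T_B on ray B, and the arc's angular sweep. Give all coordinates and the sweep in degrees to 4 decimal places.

bisector direction at 33.0845° = (0.837866,0.545875)
center distance |VC| = r/sin(θ/2) = 6.581120/sin(18.9209°) = 20.295655
C = V + |VC|·bis = (-6.7616,4.2529)
T_A = V + ((C−V)·d_A)·d_A = V + 19.1990·d_A = (-5.1512,-2.1282)
T_B = V + ((C−V)·d_B)·d_B = V + 19.1990·d_B = (-11.9479,8.3041)
sweep = 180° − θ = 142.1582°

center=(-6.7616,4.2529) T_A=(-5.1512,-2.1282) T_B=(-11.9479,8.3041) sweep=142.1582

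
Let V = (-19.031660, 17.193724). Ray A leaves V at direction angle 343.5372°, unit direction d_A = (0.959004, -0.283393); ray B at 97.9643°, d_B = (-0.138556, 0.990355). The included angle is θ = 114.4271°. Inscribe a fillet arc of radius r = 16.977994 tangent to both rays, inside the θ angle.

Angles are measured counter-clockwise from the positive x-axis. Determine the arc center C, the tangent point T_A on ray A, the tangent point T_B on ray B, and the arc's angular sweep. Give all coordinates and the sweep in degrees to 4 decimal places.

bisector direction at 40.7507° = (0.757556,0.652770)
center distance |VC| = r/sin(θ/2) = 16.977994/sin(57.2135°) = 20.195196
C = V + |VC|·bis = (-3.7327,30.3765)
T_A = V + ((C−V)·d_A)·d_A = V + 10.9359·d_A = (-8.5441,14.0946)
T_B = V + ((C−V)·d_B)·d_B = V + 10.9359·d_B = (-20.5469,28.0241)
sweep = 180° − θ = 65.5729°

center=(-3.7327,30.3765) T_A=(-8.5441,14.0946) T_B=(-20.5469,28.0241) sweep=65.5729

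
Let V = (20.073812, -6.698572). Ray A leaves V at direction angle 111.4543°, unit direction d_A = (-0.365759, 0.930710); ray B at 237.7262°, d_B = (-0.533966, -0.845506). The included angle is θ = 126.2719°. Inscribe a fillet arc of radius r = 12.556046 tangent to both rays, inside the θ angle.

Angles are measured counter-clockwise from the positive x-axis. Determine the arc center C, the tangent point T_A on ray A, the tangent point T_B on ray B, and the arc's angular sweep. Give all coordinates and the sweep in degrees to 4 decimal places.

bisector direction at 174.5902° = (-0.995546,0.094278)
center distance |VC| = r/sin(θ/2) = 12.556046/sin(63.1360°) = 14.075003
C = V + |VC|·bis = (6.0615,-5.3716)
T_A = V + ((C−V)·d_A)·d_A = V + 6.3601·d_A = (17.7475,-0.7791)
T_B = V + ((C−V)·d_B)·d_B = V + 6.3601·d_B = (16.6777,-12.0761)
sweep = 180° − θ = 53.7281°

center=(6.0615,-5.3716) T_A=(17.7475,-0.7791) T_B=(16.6777,-12.0761) sweep=53.7281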